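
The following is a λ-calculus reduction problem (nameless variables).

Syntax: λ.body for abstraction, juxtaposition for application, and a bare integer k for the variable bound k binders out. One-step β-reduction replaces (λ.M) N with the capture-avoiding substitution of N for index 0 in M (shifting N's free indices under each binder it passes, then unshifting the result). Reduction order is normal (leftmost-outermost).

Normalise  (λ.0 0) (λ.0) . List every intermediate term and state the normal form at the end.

Answer: normal form = λ.0  (in 2 steps)

Working:
  start: (λ.0 0) (λ.0)
  →1  (λ.0) (λ.0)
  →2  λ.0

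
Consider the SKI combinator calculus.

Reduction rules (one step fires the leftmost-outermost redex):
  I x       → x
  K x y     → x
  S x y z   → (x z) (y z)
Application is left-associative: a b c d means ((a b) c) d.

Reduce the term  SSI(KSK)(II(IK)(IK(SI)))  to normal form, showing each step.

  start: SSI(KSK)(II(IK)(IK(SI)))
  step 1: S(KSK)(I(KSK))(II(IK)(IK(SI)))
  step 2: KSK(II(IK)(IK(SI)))(I(KSK)(II(IK)(IK(SI))))
  step 3: S(II(IK)(IK(SI)))(I(KSK)(II(IK)(IK(SI))))
  step 4: S(I(IK)(IK(SI)))(I(KSK)(II(IK)(IK(SI))))
  step 5: S(IK(IK(SI)))(I(KSK)(II(IK)(IK(SI))))
  step 6: S(K(IK(SI)))(I(KSK)(II(IK)(IK(SI))))
  step 7: S(K(K(SI)))(I(KSK)(II(IK)(IK(SI))))
  step 8: S(K(K(SI)))(KSK(II(IK)(IK(SI))))
  step 9: S(K(K(SI)))(S(II(IK)(IK(SI))))
  step 10: S(K(K(SI)))(S(I(IK)(IK(SI))))
  step 11: S(K(K(SI)))(S(IK(IK(SI))))
  step 12: S(K(K(SI)))(S(K(IK(SI))))
  step 13: S(K(K(SI)))(S(K(K(SI))))

Answer: normal form = S(K(K(SI)))(S(K(K(SI))))  (in 13 steps)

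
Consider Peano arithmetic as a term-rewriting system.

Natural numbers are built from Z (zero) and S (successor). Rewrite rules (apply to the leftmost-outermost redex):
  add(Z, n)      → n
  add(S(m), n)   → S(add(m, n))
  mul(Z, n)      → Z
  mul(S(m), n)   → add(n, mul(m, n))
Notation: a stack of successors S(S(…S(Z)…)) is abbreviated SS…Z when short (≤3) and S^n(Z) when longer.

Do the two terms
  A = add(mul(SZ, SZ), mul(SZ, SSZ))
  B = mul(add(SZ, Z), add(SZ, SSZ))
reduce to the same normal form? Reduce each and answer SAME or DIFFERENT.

Answer: SAME — A ⇓ SSSZ, B ⇓ SSSZ

Reduction:
Term A:
  start: add(mul(SZ, SZ), mul(SZ, SSZ))
  [1] add(add(SZ, mul(Z, SZ)), mul(SZ, SSZ))
  [2] add(S(add(Z, mul(Z, SZ))), mul(SZ, SSZ))
  [3] S(add(add(Z, mul(Z, SZ)), mul(SZ, SSZ)))
  [4] S(add(mul(Z, SZ), mul(SZ, SSZ)))
  [5] S(add(Z, mul(SZ, SSZ)))
  [6] S(mul(SZ, SSZ))
  [7] S(add(SSZ, mul(Z, SSZ)))
  [8] S(S(add(SZ, mul(Z, SSZ))))
  [9] S(S(S(add(Z, mul(Z, SSZ)))))
  [10] S(S(S(mul(Z, SSZ))))
  [11] SSSZ

Term B:
  start: mul(add(SZ, Z), add(SZ, SSZ))
  [1] mul(S(add(Z, Z)), add(SZ, SSZ))
  [2] add(add(SZ, SSZ), mul(add(Z, Z), add(SZ, SSZ)))
  [3] add(S(add(Z, SSZ)), mul(add(Z, Z), add(SZ, SSZ)))
  [4] S(add(add(Z, SSZ), mul(add(Z, Z), add(SZ, SSZ))))
  [5] S(add(SSZ, mul(add(Z, Z), add(SZ, SSZ))))
  [6] S(S(add(SZ, mul(add(Z, Z), add(SZ, SSZ)))))
  [7] S(S(S(add(Z, mul(add(Z, Z), add(SZ, SSZ))))))
  [8] S(S(S(mul(add(Z, Z), add(SZ, SSZ)))))
  [9] S(S(S(mul(Z, add(SZ, SSZ)))))
  [10] SSSZ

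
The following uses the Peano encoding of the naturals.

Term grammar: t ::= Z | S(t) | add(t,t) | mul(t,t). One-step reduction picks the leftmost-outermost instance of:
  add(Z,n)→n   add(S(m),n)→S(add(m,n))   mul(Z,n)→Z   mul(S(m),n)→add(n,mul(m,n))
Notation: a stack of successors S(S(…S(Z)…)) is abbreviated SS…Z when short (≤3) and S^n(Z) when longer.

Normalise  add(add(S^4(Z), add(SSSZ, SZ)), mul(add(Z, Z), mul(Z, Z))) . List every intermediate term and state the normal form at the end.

Answer: normal form = S^8(Z)  (in 20 steps)

Derivation:
  start: add(add(S^4(Z), add(SSSZ, SZ)), mul(add(Z, Z), mul(Z, Z)))
  →1  add(S(add(SSSZ, add(SSSZ, SZ))), mul(add(Z, Z), mul(Z, Z)))
  →2  S(add(add(SSSZ, add(SSSZ, SZ)), mul(add(Z, Z), mul(Z, Z))))
  →3  S(add(S(add(SSZ, add(SSSZ, SZ))), mul(add(Z, Z), mul(Z, Z))))
  →4  S(S(add(add(SSZ, add(SSSZ, SZ)), mul(add(Z, Z), mul(Z, Z)))))
  →5  S(S(add(S(add(SZ, add(SSSZ, SZ))), mul(add(Z, Z), mul(Z, Z)))))
  →6  S(S(S(add(add(SZ, add(SSSZ, SZ)), mul(add(Z, Z), mul(Z, Z))))))
  →7  S(S(S(add(S(add(Z, add(SSSZ, SZ))), mul(add(Z, Z), mul(Z, Z))))))
  →8  S(S(S(S(add(add(Z, add(SSSZ, SZ)), mul(add(Z, Z), mul(Z, Z)))))))
  →9  S(S(S(S(add(add(SSSZ, SZ), mul(add(Z, Z), mul(Z, Z)))))))
  →10  S(S(S(S(add(S(add(SSZ, SZ)), mul(add(Z, Z), mul(Z, Z)))))))
  →11  S(S(S(S(S(add(add(SSZ, SZ), mul(add(Z, Z), mul(Z, Z))))))))
  →12  S(S(S(S(S(add(S(add(SZ, SZ)), mul(add(Z, Z), mul(Z, Z))))))))
  →13  S(S(S(S(S(S(add(add(SZ, SZ), mul(add(Z, Z), mul(Z, Z)))))))))
  →14  S(S(S(S(S(S(add(S(add(Z, SZ)), mul(add(Z, Z), mul(Z, Z)))))))))
  →15  S(S(S(S(S(S(S(add(add(Z, SZ), mul(add(Z, Z), mul(Z, Z))))))))))
  →16  S(S(S(S(S(S(S(add(SZ, mul(add(Z, Z), mul(Z, Z))))))))))
  →17  S(S(S(S(S(S(S(S(add(Z, mul(add(Z, Z), mul(Z, Z)))))))))))
  →18  S(S(S(S(S(S(S(S(mul(add(Z, Z), mul(Z, Z))))))))))
  →19  S(S(S(S(S(S(S(S(mul(Z, mul(Z, Z))))))))))
  →20  S^8(Z)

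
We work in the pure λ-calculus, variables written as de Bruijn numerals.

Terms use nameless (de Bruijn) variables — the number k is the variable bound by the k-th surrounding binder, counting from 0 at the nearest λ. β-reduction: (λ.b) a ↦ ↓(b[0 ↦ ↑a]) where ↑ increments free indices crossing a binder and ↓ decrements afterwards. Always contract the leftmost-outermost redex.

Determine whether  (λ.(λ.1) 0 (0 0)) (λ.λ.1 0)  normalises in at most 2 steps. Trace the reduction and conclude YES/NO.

Answer: NO — after 2 steps the term is (λ.λ.1 0) ((λ.λ.1 0) (λ.λ.1 0)), not yet normal

Derivation:
  start: (λ.(λ.1) 0 (0 0)) (λ.λ.1 0)
  [1] (λ.λ.λ.1 0) (λ.λ.1 0) ((λ.λ.1 0) (λ.λ.1 0))
  [2] (λ.λ.1 0) ((λ.λ.1 0) (λ.λ.1 0))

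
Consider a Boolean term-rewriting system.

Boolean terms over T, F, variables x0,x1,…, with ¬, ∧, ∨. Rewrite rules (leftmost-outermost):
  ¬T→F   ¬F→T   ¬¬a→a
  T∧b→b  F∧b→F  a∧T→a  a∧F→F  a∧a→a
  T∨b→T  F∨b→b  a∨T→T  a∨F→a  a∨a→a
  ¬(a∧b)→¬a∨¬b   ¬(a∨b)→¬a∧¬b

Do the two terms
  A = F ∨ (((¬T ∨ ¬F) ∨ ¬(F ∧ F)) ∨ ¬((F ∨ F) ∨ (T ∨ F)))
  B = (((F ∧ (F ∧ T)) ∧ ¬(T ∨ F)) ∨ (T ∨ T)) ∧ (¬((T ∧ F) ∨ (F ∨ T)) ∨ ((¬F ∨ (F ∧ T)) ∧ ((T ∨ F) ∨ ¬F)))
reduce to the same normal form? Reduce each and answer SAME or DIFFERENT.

Answer: SAME — A ⇓ T, B ⇓ T

Working:
Term A:
  start: F ∨ (((¬T ∨ ¬F) ∨ ¬(F ∧ F)) ∨ ¬((F ∨ F) ∨ (T ∨ F)))
  [1] ((¬T ∨ ¬F) ∨ ¬(F ∧ F)) ∨ ¬((F ∨ F) ∨ (T ∨ F))
  [2] ((F ∨ ¬F) ∨ ¬(F ∧ F)) ∨ ¬((F ∨ F) ∨ (T ∨ F))
  [3] (¬F ∨ ¬(F ∧ F)) ∨ ¬((F ∨ F) ∨ (T ∨ F))
  [4] (T ∨ ¬(F ∧ F)) ∨ ¬((F ∨ F) ∨ (T ∨ F))
  [5] T ∨ ¬((F ∨ F) ∨ (T ∨ F))
  [6] T

Term B:
  start: (((F ∧ (F ∧ T)) ∧ ¬(T ∨ F)) ∨ (T ∨ T)) ∧ (¬((T ∧ F) ∨ (F ∨ T)) ∨ ((¬F ∨ (F ∧ T)) ∧ ((T ∨ F) ∨ ¬F)))
  [1] ((F ∧ ¬(T ∨ F)) ∨ (T ∨ T)) ∧ (¬((T ∧ F) ∨ (F ∨ T)) ∨ ((¬F ∨ (F ∧ T)) ∧ ((T ∨ F) ∨ ¬F)))
  [2] (F ∨ (T ∨ T)) ∧ (¬((T ∧ F) ∨ (F ∨ T)) ∨ ((¬F ∨ (F ∧ T)) ∧ ((T ∨ F) ∨ ¬F)))
  [3] (T ∨ T) ∧ (¬((T ∧ F) ∨ (F ∨ T)) ∨ ((¬F ∨ (F ∧ T)) ∧ ((T ∨ F) ∨ ¬F)))
  [4] T ∧ (¬((T ∧ F) ∨ (F ∨ T)) ∨ ((¬F ∨ (F ∧ T)) ∧ ((T ∨ F) ∨ ¬F)))
  [5] ¬((T ∧ F) ∨ (F ∨ T)) ∨ ((¬F ∨ (F ∧ T)) ∧ ((T ∨ F) ∨ ¬F))
  [6] (¬(T ∧ F) ∧ ¬(F ∨ T)) ∨ ((¬F ∨ (F ∧ T)) ∧ ((T ∨ F) ∨ ¬F))
  [7] ((¬T ∨ ¬F) ∧ ¬(F ∨ T)) ∨ ((¬F ∨ (F ∧ T)) ∧ ((T ∨ F) ∨ ¬F))
  [8] ((F ∨ ¬F) ∧ ¬(F ∨ T)) ∨ ((¬F ∨ (F ∧ T)) ∧ ((T ∨ F) ∨ ¬F))
  [9] (¬F ∧ ¬(F ∨ T)) ∨ ((¬F ∨ (F ∧ T)) ∧ ((T ∨ F) ∨ ¬F))
  [10] (T ∧ ¬(F ∨ T)) ∨ ((¬F ∨ (F ∧ T)) ∧ ((T ∨ F) ∨ ¬F))
  [11] ¬(F ∨ T) ∨ ((¬F ∨ (F ∧ T)) ∧ ((T ∨ F) ∨ ¬F))
  [12] (¬F ∧ ¬T) ∨ ((¬F ∨ (F ∧ T)) ∧ ((T ∨ F) ∨ ¬F))
  [13] (T ∧ ¬T) ∨ ((¬F ∨ (F ∧ T)) ∧ ((T ∨ F) ∨ ¬F))
  [14] ¬T ∨ ((¬F ∨ (F ∧ T)) ∧ ((T ∨ F) ∨ ¬F))
  [15] F ∨ ((¬F ∨ (F ∧ T)) ∧ ((T ∨ F) ∨ ¬F))
  [16] (¬F ∨ (F ∧ T)) ∧ ((T ∨ F) ∨ ¬F)
  [17] (T ∨ (F ∧ T)) ∧ ((T ∨ F) ∨ ¬F)
  [18] T ∧ ((T ∨ F) ∨ ¬F)
  [19] (T ∨ F) ∨ ¬F
  [20] T ∨ ¬F
  [21] T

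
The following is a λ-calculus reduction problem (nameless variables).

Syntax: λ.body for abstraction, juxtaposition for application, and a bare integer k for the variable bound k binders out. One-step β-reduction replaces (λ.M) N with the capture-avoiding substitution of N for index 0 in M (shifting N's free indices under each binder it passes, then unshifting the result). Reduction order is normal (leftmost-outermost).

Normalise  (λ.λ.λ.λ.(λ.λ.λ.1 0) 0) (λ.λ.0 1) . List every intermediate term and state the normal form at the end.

  start: (λ.λ.λ.λ.(λ.λ.λ.1 0) 0) (λ.λ.0 1)
  step 1: λ.λ.λ.(λ.λ.λ.1 0) 0
  step 2: λ.λ.λ.λ.λ.1 0

Answer: normal form = λ.λ.λ.λ.λ.1 0  (in 2 steps)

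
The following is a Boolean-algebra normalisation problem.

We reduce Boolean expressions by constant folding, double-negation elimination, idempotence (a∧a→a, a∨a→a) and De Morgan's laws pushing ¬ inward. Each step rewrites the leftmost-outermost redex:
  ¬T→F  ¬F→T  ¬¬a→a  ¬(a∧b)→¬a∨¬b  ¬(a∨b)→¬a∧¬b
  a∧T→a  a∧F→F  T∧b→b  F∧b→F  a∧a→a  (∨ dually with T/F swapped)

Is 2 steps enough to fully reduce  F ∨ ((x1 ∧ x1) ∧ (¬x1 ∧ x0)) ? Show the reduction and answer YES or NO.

  start: F ∨ ((x1 ∧ x1) ∧ (¬x1 ∧ x0))
  step 1: (x1 ∧ x1) ∧ (¬x1 ∧ x0)
  step 2: x1 ∧ (¬x1 ∧ x0)

Answer: YES — reaches normal form x1 ∧ (¬x1 ∧ x0) in 2 ≤ 2 steps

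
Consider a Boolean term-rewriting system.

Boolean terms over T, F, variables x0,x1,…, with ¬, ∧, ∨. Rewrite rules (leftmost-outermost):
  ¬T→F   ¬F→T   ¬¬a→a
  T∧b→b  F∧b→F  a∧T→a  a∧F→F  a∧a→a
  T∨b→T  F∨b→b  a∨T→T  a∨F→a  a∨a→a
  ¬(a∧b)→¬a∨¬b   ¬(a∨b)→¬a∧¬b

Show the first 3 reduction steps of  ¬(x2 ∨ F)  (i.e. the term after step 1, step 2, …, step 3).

  start: ¬(x2 ∨ F)
  step 1: ¬x2 ∧ ¬F
  step 2: ¬x2 ∧ T
  step 3: ¬x2

Answer: after 3 steps: ¬x2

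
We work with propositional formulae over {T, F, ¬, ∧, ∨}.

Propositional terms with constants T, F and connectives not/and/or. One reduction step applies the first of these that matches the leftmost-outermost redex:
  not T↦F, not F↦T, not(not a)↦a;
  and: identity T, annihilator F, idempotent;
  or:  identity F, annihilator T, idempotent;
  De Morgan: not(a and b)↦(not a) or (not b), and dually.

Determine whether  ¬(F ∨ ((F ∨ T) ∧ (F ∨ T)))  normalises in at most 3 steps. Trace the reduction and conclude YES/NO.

  start: ¬(F ∨ ((F ∨ T) ∧ (F ∨ T)))
  step 1: ¬F ∧ ¬((F ∨ T) ∧ (F ∨ T))
  step 2: T ∧ ¬((F ∨ T) ∧ (F ∨ T))
  step 3: ¬((F ∨ T) ∧ (F ∨ T))

Answer: NO — after 3 steps the term is ¬((F ∨ T) ∧ (F ∨ T)), not yet normal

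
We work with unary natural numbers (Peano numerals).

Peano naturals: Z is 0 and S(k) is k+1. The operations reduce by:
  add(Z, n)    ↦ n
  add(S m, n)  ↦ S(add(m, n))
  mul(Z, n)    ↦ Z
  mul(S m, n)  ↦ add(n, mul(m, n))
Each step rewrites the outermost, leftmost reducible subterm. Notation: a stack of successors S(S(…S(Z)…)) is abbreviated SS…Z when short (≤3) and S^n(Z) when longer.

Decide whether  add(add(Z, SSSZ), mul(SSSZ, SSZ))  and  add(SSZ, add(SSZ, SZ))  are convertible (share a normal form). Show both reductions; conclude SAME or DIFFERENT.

Term A:
  start: add(add(Z, SSSZ), mul(SSSZ, SSZ))
  [1] add(SSSZ, mul(SSSZ, SSZ))
  [2] S(add(SSZ, mul(SSSZ, SSZ)))
  [3] S(S(add(SZ, mul(SSSZ, SSZ))))
  [4] S(S(S(add(Z, mul(SSSZ, SSZ)))))
  [5] S(S(S(mul(SSSZ, SSZ))))
  [6] S(S(S(add(SSZ, mul(SSZ, SSZ)))))
  [7] S(S(S(S(add(SZ, mul(SSZ, SSZ))))))
  [8] S(S(S(S(S(add(Z, mul(SSZ, SSZ)))))))
  [9] S(S(S(S(S(mul(SSZ, SSZ))))))
  [10] S(S(S(S(S(add(SSZ, mul(SZ, SSZ)))))))
  [11] S(S(S(S(S(S(add(SZ, mul(SZ, SSZ))))))))
  [12] S(S(S(S(S(S(S(add(Z, mul(SZ, SSZ)))))))))
  [13] S(S(S(S(S(S(S(mul(SZ, SSZ))))))))
  [14] S(S(S(S(S(S(S(add(SSZ, mul(Z, SSZ)))))))))
  [15] S(S(S(S(S(S(S(S(add(SZ, mul(Z, SSZ))))))))))
  [16] S(S(S(S(S(S(S(S(S(add(Z, mul(Z, SSZ)))))))))))
  [17] S(S(S(S(S(S(S(S(S(mul(Z, SSZ))))))))))
  [18] S^9(Z)

Term B:
  start: add(SSZ, add(SSZ, SZ))
  [1] S(add(SZ, add(SSZ, SZ)))
  [2] S(S(add(Z, add(SSZ, SZ))))
  [3] S(S(add(SSZ, SZ)))
  [4] S(S(S(add(SZ, SZ))))
  [5] S(S(S(S(add(Z, SZ)))))
  [6] S^5(Z)

Answer: DIFFERENT — A ⇓ S^9(Z), B ⇓ S^5(Z)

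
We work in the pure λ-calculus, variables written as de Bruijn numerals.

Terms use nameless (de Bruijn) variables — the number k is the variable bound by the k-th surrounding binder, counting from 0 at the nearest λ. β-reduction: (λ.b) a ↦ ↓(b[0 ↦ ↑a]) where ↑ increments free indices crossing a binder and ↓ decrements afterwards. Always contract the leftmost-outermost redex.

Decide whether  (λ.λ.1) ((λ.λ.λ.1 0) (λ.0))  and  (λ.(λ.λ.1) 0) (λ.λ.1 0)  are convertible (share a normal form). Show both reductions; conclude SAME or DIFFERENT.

Term A:
  start: (λ.λ.1) ((λ.λ.λ.1 0) (λ.0))
  →1  λ.(λ.λ.λ.1 0) (λ.0)
  →2  λ.λ.λ.1 0

Term B:
  start: (λ.(λ.λ.1) 0) (λ.λ.1 0)
  →1  (λ.λ.1) (λ.λ.1 0)
  →2  λ.λ.λ.1 0

Answer: SAME — A ⇓ λ.λ.λ.1 0, B ⇓ λ.λ.λ.1 0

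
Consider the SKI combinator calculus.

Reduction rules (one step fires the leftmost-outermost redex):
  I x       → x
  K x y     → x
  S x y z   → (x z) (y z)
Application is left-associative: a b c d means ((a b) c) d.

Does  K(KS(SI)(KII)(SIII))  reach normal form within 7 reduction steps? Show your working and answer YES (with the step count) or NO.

  start: K(KS(SI)(KII)(SIII))
  step 1: K(S(KII)(SIII))
  step 2: K(SI(SIII))
  step 3: K(SI(II(II)))
  step 4: K(SI(I(II)))
  step 5: K(SI(II))
  step 6: K(SII)

Answer: YES — reaches normal form K(SII) in 6 ≤ 7 steps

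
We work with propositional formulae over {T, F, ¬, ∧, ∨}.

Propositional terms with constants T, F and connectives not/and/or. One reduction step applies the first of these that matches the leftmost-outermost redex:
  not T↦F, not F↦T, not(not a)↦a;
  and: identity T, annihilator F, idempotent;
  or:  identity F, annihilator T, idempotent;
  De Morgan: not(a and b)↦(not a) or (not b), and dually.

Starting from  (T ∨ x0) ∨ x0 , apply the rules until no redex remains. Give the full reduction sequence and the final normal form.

  start: (T ∨ x0) ∨ x0
  [1] T ∨ x0
  [2] T

Answer: normal form = T  (in 2 steps)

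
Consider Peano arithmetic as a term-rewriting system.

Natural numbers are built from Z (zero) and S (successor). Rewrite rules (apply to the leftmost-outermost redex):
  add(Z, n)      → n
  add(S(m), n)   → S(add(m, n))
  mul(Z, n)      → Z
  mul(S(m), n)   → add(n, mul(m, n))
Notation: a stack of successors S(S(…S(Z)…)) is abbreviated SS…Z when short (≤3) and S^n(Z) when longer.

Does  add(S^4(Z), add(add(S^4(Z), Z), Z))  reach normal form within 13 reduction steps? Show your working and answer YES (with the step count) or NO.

  start: add(S^4(Z), add(add(S^4(Z), Z), Z))
  [1] S(add(SSSZ, add(add(S^4(Z), Z), Z)))
  [2] S(S(add(SSZ, add(add(S^4(Z), Z), Z))))
  [3] S(S(S(add(SZ, add(add(S^4(Z), Z), Z)))))
  [4] S(S(S(S(add(Z, add(add(S^4(Z), Z), Z))))))
  [5] S(S(S(S(add(add(S^4(Z), Z), Z)))))
  [6] S(S(S(S(add(S(add(SSSZ, Z)), Z)))))
  [7] S(S(S(S(S(add(add(SSSZ, Z), Z))))))
  [8] S(S(S(S(S(add(S(add(SSZ, Z)), Z))))))
  [9] S(S(S(S(S(S(add(add(SSZ, Z), Z)))))))
  [10] S(S(S(S(S(S(add(S(add(SZ, Z)), Z)))))))
  [11] S(S(S(S(S(S(S(add(add(SZ, Z), Z))))))))
  [12] S(S(S(S(S(S(S(add(S(add(Z, Z)), Z))))))))
  [13] S(S(S(S(S(S(S(S(add(add(Z, Z), Z)))))))))

Answer: NO — after 13 steps the term is S(S(S(S(S(S(S(S(add(add(Z, Z), Z))))))))), not yet normal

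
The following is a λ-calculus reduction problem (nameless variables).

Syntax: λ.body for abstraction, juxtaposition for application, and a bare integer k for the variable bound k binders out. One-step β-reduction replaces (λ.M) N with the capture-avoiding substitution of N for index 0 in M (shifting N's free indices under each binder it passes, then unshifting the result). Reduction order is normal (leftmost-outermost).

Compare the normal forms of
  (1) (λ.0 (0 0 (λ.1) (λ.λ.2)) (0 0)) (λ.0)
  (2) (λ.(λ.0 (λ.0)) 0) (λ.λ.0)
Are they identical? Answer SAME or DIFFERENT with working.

Answer: SAME — A ⇓ λ.0, B ⇓ λ.0

Derivation:
Term A:
  start: (λ.0 (0 0 (λ.1) (λ.λ.2)) (0 0)) (λ.0)
  [1] (λ.0) ((λ.0) (λ.0) (λ.λ.0) (λ.λ.λ.0)) ((λ.0) (λ.0))
  [2] (λ.0) (λ.0) (λ.λ.0) (λ.λ.λ.0) ((λ.0) (λ.0))
  [3] (λ.0) (λ.λ.0) (λ.λ.λ.0) ((λ.0) (λ.0))
  [4] (λ.λ.0) (λ.λ.λ.0) ((λ.0) (λ.0))
  [5] (λ.0) ((λ.0) (λ.0))
  [6] (λ.0) (λ.0)
  [7] λ.0

Term B:
  start: (λ.(λ.0 (λ.0)) 0) (λ.λ.0)
  [1] (λ.0 (λ.0)) (λ.λ.0)
  [2] (λ.λ.0) (λ.0)
  [3] λ.0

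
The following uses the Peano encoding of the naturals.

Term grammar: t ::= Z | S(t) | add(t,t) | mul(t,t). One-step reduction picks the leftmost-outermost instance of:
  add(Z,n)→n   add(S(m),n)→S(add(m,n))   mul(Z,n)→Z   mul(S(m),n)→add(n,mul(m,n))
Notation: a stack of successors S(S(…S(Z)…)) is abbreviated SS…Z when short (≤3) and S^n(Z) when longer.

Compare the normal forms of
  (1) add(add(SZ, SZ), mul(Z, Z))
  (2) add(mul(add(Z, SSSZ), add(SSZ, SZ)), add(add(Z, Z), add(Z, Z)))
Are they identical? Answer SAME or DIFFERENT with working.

Term A:
  start: add(add(SZ, SZ), mul(Z, Z))
  →1  add(S(add(Z, SZ)), mul(Z, Z))
  →2  S(add(add(Z, SZ), mul(Z, Z)))
  →3  S(add(SZ, mul(Z, Z)))
  →4  S(S(add(Z, mul(Z, Z))))
  →5  S(S(mul(Z, Z)))
  →6  SSZ

Term B:
  start: add(mul(add(Z, SSSZ), add(SSZ, SZ)), add(add(Z, Z), add(Z, Z)))
  →1  add(mul(SSSZ, add(SSZ, SZ)), add(add(Z, Z), add(Z, Z)))
  →2  add(add(add(SSZ, SZ), mul(SSZ, add(SSZ, SZ))), add(add(Z, Z), add(Z, Z)))
  →3  add(add(S(add(SZ, SZ)), mul(SSZ, add(SSZ, SZ))), add(add(Z, Z), add(Z, Z)))
  →4  add(S(add(add(SZ, SZ), mul(SSZ, add(SSZ, SZ)))), add(add(Z, Z), add(Z, Z)))
  →5  S(add(add(add(SZ, SZ), mul(SSZ, add(SSZ, SZ))), add(add(Z, Z), add(Z, Z))))
  →6  S(add(add(S(add(Z, SZ)), mul(SSZ, add(SSZ, SZ))), add(add(Z, Z), add(Z, Z))))
  →7  S(add(S(add(add(Z, SZ), mul(SSZ, add(SSZ, SZ)))), add(add(Z, Z), add(Z, Z))))
  →8  S(S(add(add(add(Z, SZ), mul(SSZ, add(SSZ, SZ))), add(add(Z, Z), add(Z, Z)))))
  →9  S(S(add(add(SZ, mul(SSZ, add(SSZ, SZ))), add(add(Z, Z), add(Z, Z)))))
  →10  S(S(add(S(add(Z, mul(SSZ, add(SSZ, SZ)))), add(add(Z, Z), add(Z, Z)))))
  →11  S(S(S(add(add(Z, mul(SSZ, add(SSZ, SZ))), add(add(Z, Z), add(Z, Z))))))
  →12  S(S(S(add(mul(SSZ, add(SSZ, SZ)), add(add(Z, Z), add(Z, Z))))))
  →13  S(S(S(add(add(add(SSZ, SZ), mul(SZ, add(SSZ, SZ))), add(add(Z, Z), add(Z, Z))))))
  →14  S(S(S(add(add(S(add(SZ, SZ)), mul(SZ, add(SSZ, SZ))), add(add(Z, Z), add(Z, Z))))))
  →15  S(S(S(add(S(add(add(SZ, SZ), mul(SZ, add(SSZ, SZ)))), add(add(Z, Z), add(Z, Z))))))
  →16  S(S(S(S(add(add(add(SZ, SZ), mul(SZ, add(SSZ, SZ))), add(add(Z, Z), add(Z, Z)))))))
  →17  S(S(S(S(add(add(S(add(Z, SZ)), mul(SZ, add(SSZ, SZ))), add(add(Z, Z), add(Z, Z)))))))
  →18  S(S(S(S(add(S(add(add(Z, SZ), mul(SZ, add(SSZ, SZ)))), add(add(Z, Z), add(Z, Z)))))))
  →19  S(S(S(S(S(add(add(add(Z, SZ), mul(SZ, add(SSZ, SZ))), add(add(Z, Z), add(Z, Z))))))))
  →20  S(S(S(S(S(add(add(SZ, mul(SZ, add(SSZ, SZ))), add(add(Z, Z), add(Z, Z))))))))
  →21  S(S(S(S(S(add(S(add(Z, mul(SZ, add(SSZ, SZ)))), add(add(Z, Z), add(Z, Z))))))))
  →22  S(S(S(S(S(S(add(add(Z, mul(SZ, add(SSZ, SZ))), add(add(Z, Z), add(Z, Z)))))))))
  →23  S(S(S(S(S(S(add(mul(SZ, add(SSZ, SZ)), add(add(Z, Z), add(Z, Z)))))))))
  →24  S(S(S(S(S(S(add(add(add(SSZ, SZ), mul(Z, add(SSZ, SZ))), add(add(Z, Z), add(Z, Z)))))))))
  →25  S(S(S(S(S(S(add(add(S(add(SZ, SZ)), mul(Z, add(SSZ, SZ))), add(add(Z, Z), add(Z, Z)))))))))
  →26  S(S(S(S(S(S(add(S(add(add(SZ, SZ), mul(Z, add(SSZ, SZ)))), add(add(Z, Z), add(Z, Z)))))))))
  →27  S(S(S(S(S(S(S(add(add(add(SZ, SZ), mul(Z, add(SSZ, SZ))), add(add(Z, Z), add(Z, Z))))))))))
  →28  S(S(S(S(S(S(S(add(add(S(add(Z, SZ)), mul(Z, add(SSZ, SZ))), add(add(Z, Z), add(Z, Z))))))))))
  →29  S(S(S(S(S(S(S(add(S(add(add(Z, SZ), mul(Z, add(SSZ, SZ)))), add(add(Z, Z), add(Z, Z))))))))))
  →30  S(S(S(S(S(S(S(S(add(add(add(Z, SZ), mul(Z, add(SSZ, SZ))), add(add(Z, Z), add(Z, Z)))))))))))
  →31  S(S(S(S(S(S(S(S(add(add(SZ, mul(Z, add(SSZ, SZ))), add(add(Z, Z), add(Z, Z)))))))))))
  →32  S(S(S(S(S(S(S(S(add(S(add(Z, mul(Z, add(SSZ, SZ)))), add(add(Z, Z), add(Z, Z)))))))))))
  →33  S(S(S(S(S(S(S(S(S(add(add(Z, mul(Z, add(SSZ, SZ))), add(add(Z, Z), add(Z, Z))))))))))))
  →34  S(S(S(S(S(S(S(S(S(add(mul(Z, add(SSZ, SZ)), add(add(Z, Z), add(Z, Z))))))))))))
  →35  S(S(S(S(S(S(S(S(S(add(Z, add(add(Z, Z), add(Z, Z))))))))))))
  →36  S(S(S(S(S(S(S(S(S(add(add(Z, Z), add(Z, Z)))))))))))
  →37  S(S(S(S(S(S(S(S(S(add(Z, add(Z, Z)))))))))))
  →38  S(S(S(S(S(S(S(S(S(add(Z, Z))))))))))
  →39  S^9(Z)

Answer: DIFFERENT — A ⇓ SSZ, B ⇓ S^9(Z)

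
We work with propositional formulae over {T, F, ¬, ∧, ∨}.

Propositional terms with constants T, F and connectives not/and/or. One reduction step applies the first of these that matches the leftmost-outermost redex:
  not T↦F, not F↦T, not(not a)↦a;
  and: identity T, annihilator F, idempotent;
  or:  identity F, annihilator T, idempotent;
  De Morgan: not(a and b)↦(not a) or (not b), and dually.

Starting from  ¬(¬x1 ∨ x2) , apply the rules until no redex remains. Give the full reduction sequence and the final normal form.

Answer: normal form = x1 ∧ ¬x2  (in 2 steps)

Derivation:
  start: ¬(¬x1 ∨ x2)
  [1] ¬¬x1 ∧ ¬x2
  [2] x1 ∧ ¬x2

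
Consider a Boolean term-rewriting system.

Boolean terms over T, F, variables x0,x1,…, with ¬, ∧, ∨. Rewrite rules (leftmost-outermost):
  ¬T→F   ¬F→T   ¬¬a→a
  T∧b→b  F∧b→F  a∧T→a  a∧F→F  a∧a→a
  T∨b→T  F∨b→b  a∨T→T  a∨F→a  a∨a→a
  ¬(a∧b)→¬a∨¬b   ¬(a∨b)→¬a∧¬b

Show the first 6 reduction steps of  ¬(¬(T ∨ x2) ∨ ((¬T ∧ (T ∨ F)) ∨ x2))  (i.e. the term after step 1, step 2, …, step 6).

Answer: after 6 steps: (¬¬T ∨ ¬(T ∨ F)) ∧ ¬x2

Reduction:
  start: ¬(¬(T ∨ x2) ∨ ((¬T ∧ (T ∨ F)) ∨ x2))
  step 1: ¬¬(T ∨ x2) ∧ ¬((¬T ∧ (T ∨ F)) ∨ x2)
  step 2: (T ∨ x2) ∧ ¬((¬T ∧ (T ∨ F)) ∨ x2)
  step 3: T ∧ ¬((¬T ∧ (T ∨ F)) ∨ x2)
  step 4: ¬((¬T ∧ (T ∨ F)) ∨ x2)
  step 5: ¬(¬T ∧ (T ∨ F)) ∧ ¬x2
  step 6: (¬¬T ∨ ¬(T ∨ F)) ∧ ¬x2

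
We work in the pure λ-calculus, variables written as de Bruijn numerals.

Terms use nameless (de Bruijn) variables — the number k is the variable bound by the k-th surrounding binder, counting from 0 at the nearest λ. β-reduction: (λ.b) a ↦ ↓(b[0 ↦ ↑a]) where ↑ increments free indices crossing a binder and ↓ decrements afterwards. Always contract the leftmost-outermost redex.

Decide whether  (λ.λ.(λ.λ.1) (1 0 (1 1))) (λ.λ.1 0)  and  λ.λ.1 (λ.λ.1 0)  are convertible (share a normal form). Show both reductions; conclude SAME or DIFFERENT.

Answer: SAME — A ⇓ λ.λ.1 (λ.λ.1 0), B ⇓ λ.λ.1 (λ.λ.1 0)

Working:
Term A:
  start: (λ.λ.(λ.λ.1) (1 0 (1 1))) (λ.λ.1 0)
  [1] λ.(λ.λ.1) ((λ.λ.1 0) 0 ((λ.λ.1 0) (λ.λ.1 0)))
  [2] λ.λ.(λ.λ.1 0) 1 ((λ.λ.1 0) (λ.λ.1 0))
  [3] λ.λ.(λ.2 0) ((λ.λ.1 0) (λ.λ.1 0))
  [4] λ.λ.1 ((λ.λ.1 0) (λ.λ.1 0))
  [5] λ.λ.1 (λ.(λ.λ.1 0) 0)
  [6] λ.λ.1 (λ.λ.1 0)

Term B:
  start: λ.λ.1 (λ.λ.1 0)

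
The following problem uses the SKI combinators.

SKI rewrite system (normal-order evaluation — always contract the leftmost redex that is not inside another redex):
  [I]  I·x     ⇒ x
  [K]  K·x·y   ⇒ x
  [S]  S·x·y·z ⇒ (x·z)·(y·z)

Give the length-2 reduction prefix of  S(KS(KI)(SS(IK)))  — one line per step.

  start: S(KS(KI)(SS(IK)))
  step 1: S(S(SS(IK)))
  step 2: S(S(SSK))

Answer: after 2 steps: S(S(SSK))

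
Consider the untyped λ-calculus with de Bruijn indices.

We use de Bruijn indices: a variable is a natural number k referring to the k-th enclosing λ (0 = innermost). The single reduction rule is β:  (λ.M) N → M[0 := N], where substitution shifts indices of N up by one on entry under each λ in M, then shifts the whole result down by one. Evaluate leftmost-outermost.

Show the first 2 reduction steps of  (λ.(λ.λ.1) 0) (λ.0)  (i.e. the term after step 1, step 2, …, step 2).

Answer: after 2 steps: λ.λ.0

Working:
  start: (λ.(λ.λ.1) 0) (λ.0)
  →1  (λ.λ.1) (λ.0)
  →2  λ.λ.0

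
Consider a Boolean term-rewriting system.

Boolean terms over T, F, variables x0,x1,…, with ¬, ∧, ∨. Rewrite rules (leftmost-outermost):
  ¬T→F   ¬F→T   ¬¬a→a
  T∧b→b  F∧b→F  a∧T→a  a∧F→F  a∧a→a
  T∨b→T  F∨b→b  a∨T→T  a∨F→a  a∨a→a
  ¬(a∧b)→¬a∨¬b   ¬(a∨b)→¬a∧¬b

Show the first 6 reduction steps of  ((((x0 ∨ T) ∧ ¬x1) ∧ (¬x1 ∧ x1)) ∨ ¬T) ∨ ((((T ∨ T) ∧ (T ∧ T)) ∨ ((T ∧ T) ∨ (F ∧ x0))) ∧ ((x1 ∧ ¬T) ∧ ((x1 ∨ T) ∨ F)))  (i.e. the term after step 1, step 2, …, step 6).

  start: ((((x0 ∨ T) ∧ ¬x1) ∧ (¬x1 ∧ x1)) ∨ ¬T) ∨ ((((T ∨ T) ∧ (T ∧ T)) ∨ ((T ∧ T) ∨ (F ∧ x0))) ∧ ((x1 ∧ ¬T) ∧ ((x1 ∨ T) ∨ F)))
  →1  (((T ∧ ¬x1) ∧ (¬x1 ∧ x1)) ∨ ¬T) ∨ ((((T ∨ T) ∧ (T ∧ T)) ∨ ((T ∧ T) ∨ (F ∧ x0))) ∧ ((x1 ∧ ¬T) ∧ ((x1 ∨ T) ∨ F)))
  →2  ((¬x1 ∧ (¬x1 ∧ x1)) ∨ ¬T) ∨ ((((T ∨ T) ∧ (T ∧ T)) ∨ ((T ∧ T) ∨ (F ∧ x0))) ∧ ((x1 ∧ ¬T) ∧ ((x1 ∨ T) ∨ F)))
  →3  ((¬x1 ∧ (¬x1 ∧ x1)) ∨ F) ∨ ((((T ∨ T) ∧ (T ∧ T)) ∨ ((T ∧ T) ∨ (F ∧ x0))) ∧ ((x1 ∧ ¬T) ∧ ((x1 ∨ T) ∨ F)))
  →4  (¬x1 ∧ (¬x1 ∧ x1)) ∨ ((((T ∨ T) ∧ (T ∧ T)) ∨ ((T ∧ T) ∨ (F ∧ x0))) ∧ ((x1 ∧ ¬T) ∧ ((x1 ∨ T) ∨ F)))
  →5  (¬x1 ∧ (¬x1 ∧ x1)) ∨ (((T ∧ (T ∧ T)) ∨ ((T ∧ T) ∨ (F ∧ x0))) ∧ ((x1 ∧ ¬T) ∧ ((x1 ∨ T) ∨ F)))
  →6  (¬x1 ∧ (¬x1 ∧ x1)) ∨ (((T ∧ T) ∨ ((T ∧ T) ∨ (F ∧ x0))) ∧ ((x1 ∧ ¬T) ∧ ((x1 ∨ T) ∨ F)))

Answer: after 6 steps: (¬x1 ∧ (¬x1 ∧ x1)) ∨ (((T ∧ T) ∨ ((T ∧ T) ∨ (F ∧ x0))) ∧ ((x1 ∧ ¬T) ∧ ((x1 ∨ T) ∨ F)))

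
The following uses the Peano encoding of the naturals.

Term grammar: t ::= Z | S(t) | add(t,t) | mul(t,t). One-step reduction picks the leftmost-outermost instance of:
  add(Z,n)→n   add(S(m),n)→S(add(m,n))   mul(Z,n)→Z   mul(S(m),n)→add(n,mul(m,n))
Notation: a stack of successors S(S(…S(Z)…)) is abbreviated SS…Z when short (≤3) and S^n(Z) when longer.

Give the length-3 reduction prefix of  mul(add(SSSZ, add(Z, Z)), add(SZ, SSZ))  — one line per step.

  start: mul(add(SSSZ, add(Z, Z)), add(SZ, SSZ))
  [1] mul(S(add(SSZ, add(Z, Z))), add(SZ, SSZ))
  [2] add(add(SZ, SSZ), mul(add(SSZ, add(Z, Z)), add(SZ, SSZ)))
  [3] add(S(add(Z, SSZ)), mul(add(SSZ, add(Z, Z)), add(SZ, SSZ)))

Answer: after 3 steps: add(S(add(Z, SSZ)), mul(add(SSZ, add(Z, Z)), add(SZ, SSZ)))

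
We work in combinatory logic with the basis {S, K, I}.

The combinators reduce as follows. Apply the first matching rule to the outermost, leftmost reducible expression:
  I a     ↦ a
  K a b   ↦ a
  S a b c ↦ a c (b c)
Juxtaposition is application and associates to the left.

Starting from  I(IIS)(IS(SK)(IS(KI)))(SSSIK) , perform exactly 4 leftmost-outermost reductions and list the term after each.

  start: I(IIS)(IS(SK)(IS(KI)))(SSSIK)
  [1] IIS(IS(SK)(IS(KI)))(SSSIK)
  [2] IS(IS(SK)(IS(KI)))(SSSIK)
  [3] S(IS(SK)(IS(KI)))(SSSIK)
  [4] S(S(SK)(IS(KI)))(SSSIK)

Answer: after 4 steps: S(S(SK)(IS(KI)))(SSSIK)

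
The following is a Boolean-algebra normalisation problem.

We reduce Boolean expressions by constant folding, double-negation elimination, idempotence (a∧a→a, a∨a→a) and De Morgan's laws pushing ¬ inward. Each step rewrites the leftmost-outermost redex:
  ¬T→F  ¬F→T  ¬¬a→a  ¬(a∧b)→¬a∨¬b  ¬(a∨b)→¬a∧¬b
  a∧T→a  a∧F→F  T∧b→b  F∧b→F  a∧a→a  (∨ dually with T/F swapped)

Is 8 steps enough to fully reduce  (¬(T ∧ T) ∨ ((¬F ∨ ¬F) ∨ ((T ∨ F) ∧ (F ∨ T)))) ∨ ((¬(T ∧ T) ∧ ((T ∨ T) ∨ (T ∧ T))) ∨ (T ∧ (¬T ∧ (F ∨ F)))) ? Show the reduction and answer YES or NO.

Answer: YES — reaches normal form T in 8 ≤ 8 steps

Working:
  start: (¬(T ∧ T) ∨ ((¬F ∨ ¬F) ∨ ((T ∨ F) ∧ (F ∨ T)))) ∨ ((¬(T ∧ T) ∧ ((T ∨ T) ∨ (T ∧ T))) ∨ (T ∧ (¬T ∧ (F ∨ F))))
  step 1: ((¬T ∨ ¬T) ∨ ((¬F ∨ ¬F) ∨ ((T ∨ F) ∧ (F ∨ T)))) ∨ ((¬(T ∧ T) ∧ ((T ∨ T) ∨ (T ∧ T))) ∨ (T ∧ (¬T ∧ (F ∨ F))))
  step 2: (¬T ∨ ((¬F ∨ ¬F) ∨ ((T ∨ F) ∧ (F ∨ T)))) ∨ ((¬(T ∧ T) ∧ ((T ∨ T) ∨ (T ∧ T))) ∨ (T ∧ (¬T ∧ (F ∨ F))))
  step 3: (F ∨ ((¬F ∨ ¬F) ∨ ((T ∨ F) ∧ (F ∨ T)))) ∨ ((¬(T ∧ T) ∧ ((T ∨ T) ∨ (T ∧ T))) ∨ (T ∧ (¬T ∧ (F ∨ F))))
  step 4: ((¬F ∨ ¬F) ∨ ((T ∨ F) ∧ (F ∨ T))) ∨ ((¬(T ∧ T) ∧ ((T ∨ T) ∨ (T ∧ T))) ∨ (T ∧ (¬T ∧ (F ∨ F))))
  step 5: (¬F ∨ ((T ∨ F) ∧ (F ∨ T))) ∨ ((¬(T ∧ T) ∧ ((T ∨ T) ∨ (T ∧ T))) ∨ (T ∧ (¬T ∧ (F ∨ F))))
  step 6: (T ∨ ((T ∨ F) ∧ (F ∨ T))) ∨ ((¬(T ∧ T) ∧ ((T ∨ T) ∨ (T ∧ T))) ∨ (T ∧ (¬T ∧ (F ∨ F))))
  step 7: T ∨ ((¬(T ∧ T) ∧ ((T ∨ T) ∨ (T ∧ T))) ∨ (T ∧ (¬T ∧ (F ∨ F))))
  step 8: T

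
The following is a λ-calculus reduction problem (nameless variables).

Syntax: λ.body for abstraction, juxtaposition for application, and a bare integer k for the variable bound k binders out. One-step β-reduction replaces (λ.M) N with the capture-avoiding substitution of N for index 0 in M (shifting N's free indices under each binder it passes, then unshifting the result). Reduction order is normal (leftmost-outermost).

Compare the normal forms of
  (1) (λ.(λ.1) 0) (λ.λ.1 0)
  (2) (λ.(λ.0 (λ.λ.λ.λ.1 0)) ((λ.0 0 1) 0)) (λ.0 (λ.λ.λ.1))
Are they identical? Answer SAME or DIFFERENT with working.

Term A:
  start: (λ.(λ.1) 0) (λ.λ.1 0)
  [1] (λ.λ.λ.1 0) (λ.λ.1 0)
  [2] λ.λ.1 0

Term B:
  start: (λ.(λ.0 (λ.λ.λ.λ.1 0)) ((λ.0 0 1) 0)) (λ.0 (λ.λ.λ.1))
  [1] (λ.0 (λ.λ.λ.λ.1 0)) ((λ.0 0 (λ.0 (λ.λ.λ.1))) (λ.0 (λ.λ.λ.1)))
  [2] (λ.0 0 (λ.0 (λ.λ.λ.1))) (λ.0 (λ.λ.λ.1)) (λ.λ.λ.λ.1 0)
  [3] (λ.0 (λ.λ.λ.1)) (λ.0 (λ.λ.λ.1)) (λ.0 (λ.λ.λ.1)) (λ.λ.λ.λ.1 0)
  [4] (λ.0 (λ.λ.λ.1)) (λ.λ.λ.1) (λ.0 (λ.λ.λ.1)) (λ.λ.λ.λ.1 0)
  [5] (λ.λ.λ.1) (λ.λ.λ.1) (λ.0 (λ.λ.λ.1)) (λ.λ.λ.λ.1 0)
  [6] (λ.λ.1) (λ.0 (λ.λ.λ.1)) (λ.λ.λ.λ.1 0)
  [7] (λ.λ.0 (λ.λ.λ.1)) (λ.λ.λ.λ.1 0)
  [8] λ.0 (λ.λ.λ.1)

Answer: DIFFERENT — A ⇓ λ.λ.1 0, B ⇓ λ.0 (λ.λ.λ.1)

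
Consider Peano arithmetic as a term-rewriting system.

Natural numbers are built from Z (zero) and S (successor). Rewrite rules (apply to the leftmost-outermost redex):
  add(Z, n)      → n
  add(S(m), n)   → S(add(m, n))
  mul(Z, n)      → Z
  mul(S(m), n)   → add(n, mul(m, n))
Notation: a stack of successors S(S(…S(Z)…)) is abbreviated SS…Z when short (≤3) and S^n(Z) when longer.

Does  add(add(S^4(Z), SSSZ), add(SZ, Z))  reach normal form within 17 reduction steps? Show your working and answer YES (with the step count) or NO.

  start: add(add(S^4(Z), SSSZ), add(SZ, Z))
  step 1: add(S(add(SSSZ, SSSZ)), add(SZ, Z))
  step 2: S(add(add(SSSZ, SSSZ), add(SZ, Z)))
  step 3: S(add(S(add(SSZ, SSSZ)), add(SZ, Z)))
  step 4: S(S(add(add(SSZ, SSSZ), add(SZ, Z))))
  step 5: S(S(add(S(add(SZ, SSSZ)), add(SZ, Z))))
  step 6: S(S(S(add(add(SZ, SSSZ), add(SZ, Z)))))
  step 7: S(S(S(add(S(add(Z, SSSZ)), add(SZ, Z)))))
  step 8: S(S(S(S(add(add(Z, SSSZ), add(SZ, Z))))))
  step 9: S(S(S(S(add(SSSZ, add(SZ, Z))))))
  step 10: S(S(S(S(S(add(SSZ, add(SZ, Z)))))))
  step 11: S(S(S(S(S(S(add(SZ, add(SZ, Z))))))))
  step 12: S(S(S(S(S(S(S(add(Z, add(SZ, Z)))))))))
  step 13: S(S(S(S(S(S(S(add(SZ, Z))))))))
  step 14: S(S(S(S(S(S(S(S(add(Z, Z)))))))))
  step 15: S^8(Z)

Answer: YES — reaches normal form S^8(Z) in 15 ≤ 17 steps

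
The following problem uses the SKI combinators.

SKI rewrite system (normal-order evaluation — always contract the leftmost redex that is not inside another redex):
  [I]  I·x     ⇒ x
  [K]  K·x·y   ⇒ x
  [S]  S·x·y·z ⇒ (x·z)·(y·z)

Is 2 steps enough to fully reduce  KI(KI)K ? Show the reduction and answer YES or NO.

  start: KI(KI)K
  →1  IK
  →2  K

Answer: YES — reaches normal form K in 2 ≤ 2 steps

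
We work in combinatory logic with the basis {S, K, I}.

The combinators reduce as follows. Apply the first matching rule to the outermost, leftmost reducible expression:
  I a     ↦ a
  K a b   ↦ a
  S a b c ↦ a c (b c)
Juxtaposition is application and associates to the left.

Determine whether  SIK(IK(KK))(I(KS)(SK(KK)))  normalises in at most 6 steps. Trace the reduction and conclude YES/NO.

  start: SIK(IK(KK))(I(KS)(SK(KK)))
  [1] I(IK(KK))(K(IK(KK)))(I(KS)(SK(KK)))
  [2] IK(KK)(K(IK(KK)))(I(KS)(SK(KK)))
  [3] K(KK)(K(IK(KK)))(I(KS)(SK(KK)))
  [4] KK(I(KS)(SK(KK)))
  [5] K

Answer: YES — reaches normal form K in 5 ≤ 6 steps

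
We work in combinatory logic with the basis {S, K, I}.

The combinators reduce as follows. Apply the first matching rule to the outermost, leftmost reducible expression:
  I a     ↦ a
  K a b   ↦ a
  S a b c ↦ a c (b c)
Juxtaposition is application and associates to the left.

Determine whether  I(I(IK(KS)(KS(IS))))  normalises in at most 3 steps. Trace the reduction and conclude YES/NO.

Answer: NO — after 3 steps the term is K(KS)(KS(IS)), not yet normal

Working:
  start: I(I(IK(KS)(KS(IS))))
  step 1: I(IK(KS)(KS(IS)))
  step 2: IK(KS)(KS(IS))
  step 3: K(KS)(KS(IS))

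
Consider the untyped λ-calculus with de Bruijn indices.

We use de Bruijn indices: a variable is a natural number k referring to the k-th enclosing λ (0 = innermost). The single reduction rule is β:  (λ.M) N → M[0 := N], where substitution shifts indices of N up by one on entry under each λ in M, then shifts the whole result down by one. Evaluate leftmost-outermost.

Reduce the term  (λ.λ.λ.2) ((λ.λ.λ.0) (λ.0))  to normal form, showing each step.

  start: (λ.λ.λ.2) ((λ.λ.λ.0) (λ.0))
  →1  λ.λ.(λ.λ.λ.0) (λ.0)
  →2  λ.λ.λ.λ.0

Answer: normal form = λ.λ.λ.λ.0  (in 2 steps)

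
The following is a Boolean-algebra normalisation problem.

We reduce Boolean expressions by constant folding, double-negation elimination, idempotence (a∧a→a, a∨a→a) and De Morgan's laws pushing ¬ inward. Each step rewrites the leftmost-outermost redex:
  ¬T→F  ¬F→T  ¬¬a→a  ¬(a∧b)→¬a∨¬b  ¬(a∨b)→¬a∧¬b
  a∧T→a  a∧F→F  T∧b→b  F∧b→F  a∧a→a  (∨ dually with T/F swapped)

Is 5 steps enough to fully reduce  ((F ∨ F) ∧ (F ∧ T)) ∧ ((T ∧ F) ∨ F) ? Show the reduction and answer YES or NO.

  start: ((F ∨ F) ∧ (F ∧ T)) ∧ ((T ∧ F) ∨ F)
  step 1: (F ∧ (F ∧ T)) ∧ ((T ∧ F) ∨ F)
  step 2: F ∧ ((T ∧ F) ∨ F)
  step 3: F

Answer: YES — reaches normal form F in 3 ≤ 5 steps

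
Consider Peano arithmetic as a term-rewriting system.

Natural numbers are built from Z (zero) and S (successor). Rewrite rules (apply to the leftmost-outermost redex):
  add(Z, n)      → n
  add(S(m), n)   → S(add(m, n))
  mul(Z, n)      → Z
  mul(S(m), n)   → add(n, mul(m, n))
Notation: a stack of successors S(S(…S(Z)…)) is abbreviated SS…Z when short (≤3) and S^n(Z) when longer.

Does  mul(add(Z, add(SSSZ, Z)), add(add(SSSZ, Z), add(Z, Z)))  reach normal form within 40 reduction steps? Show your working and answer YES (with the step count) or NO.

  start: mul(add(Z, add(SSSZ, Z)), add(add(SSSZ, Z), add(Z, Z)))
  →1  mul(add(SSSZ, Z), add(add(SSSZ, Z), add(Z, Z)))
  →2  mul(S(add(SSZ, Z)), add(add(SSSZ, Z), add(Z, Z)))
  →3  add(add(add(SSSZ, Z), add(Z, Z)), mul(add(SSZ, Z), add(add(SSSZ, Z), add(Z, Z))))
  →4  add(add(S(add(SSZ, Z)), add(Z, Z)), mul(add(SSZ, Z), add(add(SSSZ, Z), add(Z, Z))))
  →5  add(S(add(add(SSZ, Z), add(Z, Z))), mul(add(SSZ, Z), add(add(SSSZ, Z), add(Z, Z))))
  →6  S(add(add(add(SSZ, Z), add(Z, Z)), mul(add(SSZ, Z), add(add(SSSZ, Z), add(Z, Z)))))
  →7  S(add(add(S(add(SZ, Z)), add(Z, Z)), mul(add(SSZ, Z), add(add(SSSZ, Z), add(Z, Z)))))
  →8  S(add(S(add(add(SZ, Z), add(Z, Z))), mul(add(SSZ, Z), add(add(SSSZ, Z), add(Z, Z)))))
  →9  S(S(add(add(add(SZ, Z), add(Z, Z)), mul(add(SSZ, Z), add(add(SSSZ, Z), add(Z, Z))))))
  →10  S(S(add(add(S(add(Z, Z)), add(Z, Z)), mul(add(SSZ, Z), add(add(SSSZ, Z), add(Z, Z))))))
  →11  S(S(add(S(add(add(Z, Z), add(Z, Z))), mul(add(SSZ, Z), add(add(SSSZ, Z), add(Z, Z))))))
  →12  S(S(S(add(add(add(Z, Z), add(Z, Z)), mul(add(SSZ, Z), add(add(SSSZ, Z), add(Z, Z)))))))
  →13  S(S(S(add(add(Z, add(Z, Z)), mul(add(SSZ, Z), add(add(SSSZ, Z), add(Z, Z)))))))
  →14  S(S(S(add(add(Z, Z), mul(add(SSZ, Z), add(add(SSSZ, Z), add(Z, Z)))))))
  →15  S(S(S(add(Z, mul(add(SSZ, Z), add(add(SSSZ, Z), add(Z, Z)))))))
  →16  S(S(S(mul(add(SSZ, Z), add(add(SSSZ, Z), add(Z, Z))))))
  →17  S(S(S(mul(S(add(SZ, Z)), add(add(SSSZ, Z), add(Z, Z))))))
  →18  S(S(S(add(add(add(SSSZ, Z), add(Z, Z)), mul(add(SZ, Z), add(add(SSSZ, Z), add(Z, Z)))))))
  →19  S(S(S(add(add(S(add(SSZ, Z)), add(Z, Z)), mul(add(SZ, Z), add(add(SSSZ, Z), add(Z, Z)))))))
  →20  S(S(S(add(S(add(add(SSZ, Z), add(Z, Z))), mul(add(SZ, Z), add(add(SSSZ, Z), add(Z, Z)))))))
  →21  S(S(S(S(add(add(add(SSZ, Z), add(Z, Z)), mul(add(SZ, Z), add(add(SSSZ, Z), add(Z, Z))))))))
  →22  S(S(S(S(add(add(S(add(SZ, Z)), add(Z, Z)), mul(add(SZ, Z), add(add(SSSZ, Z), add(Z, Z))))))))
  →23  S(S(S(S(add(S(add(add(SZ, Z), add(Z, Z))), mul(add(SZ, Z), add(add(SSSZ, Z), add(Z, Z))))))))
  →24  S(S(S(S(S(add(add(add(SZ, Z), add(Z, Z)), mul(add(SZ, Z), add(add(SSSZ, Z), add(Z, Z)))))))))
  →25  S(S(S(S(S(add(add(S(add(Z, Z)), add(Z, Z)), mul(add(SZ, Z), add(add(SSSZ, Z), add(Z, Z)))))))))
  →26  S(S(S(S(S(add(S(add(add(Z, Z), add(Z, Z))), mul(add(SZ, Z), add(add(SSSZ, Z), add(Z, Z)))))))))
  →27  S(S(S(S(S(S(add(add(add(Z, Z), add(Z, Z)), mul(add(SZ, Z), add(add(SSSZ, Z), add(Z, Z))))))))))
  →28  S(S(S(S(S(S(add(add(Z, add(Z, Z)), mul(add(SZ, Z), add(add(SSSZ, Z), add(Z, Z))))))))))
  →29  S(S(S(S(S(S(add(add(Z, Z), mul(add(SZ, Z), add(add(SSSZ, Z), add(Z, Z))))))))))
  →30  S(S(S(S(S(S(add(Z, mul(add(SZ, Z), add(add(SSSZ, Z), add(Z, Z))))))))))
  →31  S(S(S(S(S(S(mul(add(SZ, Z), add(add(SSSZ, Z), add(Z, Z)))))))))
  →32  S(S(S(S(S(S(mul(S(add(Z, Z)), add(add(SSSZ, Z), add(Z, Z)))))))))
  →33  S(S(S(S(S(S(add(add(add(SSSZ, Z), add(Z, Z)), mul(add(Z, Z), add(add(SSSZ, Z), add(Z, Z))))))))))
  →34  S(S(S(S(S(S(add(add(S(add(SSZ, Z)), add(Z, Z)), mul(add(Z, Z), add(add(SSSZ, Z), add(Z, Z))))))))))
  →35  S(S(S(S(S(S(add(S(add(add(SSZ, Z), add(Z, Z))), mul(add(Z, Z), add(add(SSSZ, Z), add(Z, Z))))))))))
  →36  S(S(S(S(S(S(S(add(add(add(SSZ, Z), add(Z, Z)), mul(add(Z, Z), add(add(SSSZ, Z), add(Z, Z)))))))))))
  →37  S(S(S(S(S(S(S(add(add(S(add(SZ, Z)), add(Z, Z)), mul(add(Z, Z), add(add(SSSZ, Z), add(Z, Z)))))))))))
  →38  S(S(S(S(S(S(S(add(S(add(add(SZ, Z), add(Z, Z))), mul(add(Z, Z), add(add(SSSZ, Z), add(Z, Z)))))))))))
  →39  S(S(S(S(S(S(S(S(add(add(add(SZ, Z), add(Z, Z)), mul(add(Z, Z), add(add(SSSZ, Z), add(Z, Z))))))))))))
  →40  S(S(S(S(S(S(S(S(add(add(S(add(Z, Z)), add(Z, Z)), mul(add(Z, Z), add(add(SSSZ, Z), add(Z, Z))))))))))))

Answer: NO — after 40 steps the term is S(S(S(S(S(S(S(S(add(add(S(add(Z, Z)), add(Z, Z)), mul(add(Z, Z), add(add(SSSZ, Z), add(Z, Z)))))))))))), not yet normal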